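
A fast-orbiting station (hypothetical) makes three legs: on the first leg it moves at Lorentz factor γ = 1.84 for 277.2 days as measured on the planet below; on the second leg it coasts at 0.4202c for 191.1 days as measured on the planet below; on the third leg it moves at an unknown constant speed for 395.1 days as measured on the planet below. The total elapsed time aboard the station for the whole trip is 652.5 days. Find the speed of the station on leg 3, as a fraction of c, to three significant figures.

Leg 1: γ = 1.84; τ_1 = 277.2/1.840 = 150.7 days.
Leg 2: γ = 1/√(1 − 0.4202²) = 1/√0.8234 = 1.102; τ_2 = 191.1/1.102 = 173.4 days.
Leg 3: speed unknown; τ_3 = 395.1/γ_3.
Total proper time: 150.7 + 173.4 + τ_3 = 652.5, so τ_3 = 652.5 − 324.1 = 328.4 days.
γ_3 = 395.1/328.4 = 1.203; β = √(1 − 1/γ²) = √0.3090.

β = 0.556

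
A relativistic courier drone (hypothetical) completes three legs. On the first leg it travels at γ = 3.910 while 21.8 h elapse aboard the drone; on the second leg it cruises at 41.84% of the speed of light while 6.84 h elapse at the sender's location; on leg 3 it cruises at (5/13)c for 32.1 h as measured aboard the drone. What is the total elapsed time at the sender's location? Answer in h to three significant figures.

Δt = 127 h

Leg 1: γ = 3.910; Δt_1 = 3.910 × 21.8 = 85.24 h.
Leg 2: 6.84 h is already measured at the sender's location.
Leg 3: γ = 1/√(1 − (5/13)²) = 13/12 ≈ 1.083; Δt_3 = 1.083 × 32.1 = 34.77 h.
Total: 85.24 + 6.840 + 34.77 h.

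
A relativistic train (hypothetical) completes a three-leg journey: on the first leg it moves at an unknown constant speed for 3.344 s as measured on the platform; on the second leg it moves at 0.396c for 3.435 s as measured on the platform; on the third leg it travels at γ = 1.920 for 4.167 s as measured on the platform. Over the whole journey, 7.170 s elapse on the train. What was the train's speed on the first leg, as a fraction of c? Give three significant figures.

β = 0.834

Leg 1: speed unknown; τ_1 = 3.344/γ_1.
Leg 2: γ = 1/√(1 − 0.396²) = 1/√0.8432 = 1.089; τ_2 = 3.435/1.089 = 3.154 s.
Leg 3: γ = 1.920; τ_3 = 4.167/1.920 = 2.170 s.
Total proper time: τ_1 + 3.154 + 2.170 = 7.170, so τ_1 = 7.170 − 5.325 = 1.845 s.
γ_1 = 3.344/1.845 = 1.812; β = √(1 − 1/γ²) = √0.6954.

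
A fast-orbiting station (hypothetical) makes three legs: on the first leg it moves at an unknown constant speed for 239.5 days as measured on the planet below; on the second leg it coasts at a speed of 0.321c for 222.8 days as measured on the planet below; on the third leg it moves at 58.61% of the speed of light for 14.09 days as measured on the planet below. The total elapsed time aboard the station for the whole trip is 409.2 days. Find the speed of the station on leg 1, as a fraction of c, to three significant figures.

Leg 1: speed unknown; τ_1 = 239.5/γ_1.
Leg 2: γ = 1/√(1 − 0.321²) = 1/√0.8970 = 1.056; τ_2 = 222.8/1.056 = 211.0 days.
Leg 3: β = 0.5861; γ = 1/√(1 − 0.5861²) = 1/√0.6565 = 1.234; τ_3 = 14.09/1.234 = 11.42 days.
Total proper time: τ_1 + 211.0 + 11.42 = 409.2, so τ_1 = 409.2 − 222.4 = 186.8 days.
γ_1 = 239.5/186.8 = 1.282; β = √(1 − 1/γ²) = √0.3918.

β = 0.626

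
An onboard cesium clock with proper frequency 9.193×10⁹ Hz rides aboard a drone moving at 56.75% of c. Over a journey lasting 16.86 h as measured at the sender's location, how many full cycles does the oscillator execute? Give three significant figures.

N = 4.59×10¹⁴

β = 0.5675; γ = 1/√(1 − 0.5675²) = 1/√0.6779 = 1.215
The oscillator's own cycle count is N = f × τ where τ is the proper time aboard the drone. τ = Δt/γ = 16.86/1.215 = 13.88 h = 4.998×10⁴ s.
N = 9.193×10⁹ × 4.998×10⁴ = 4.594×10¹⁴.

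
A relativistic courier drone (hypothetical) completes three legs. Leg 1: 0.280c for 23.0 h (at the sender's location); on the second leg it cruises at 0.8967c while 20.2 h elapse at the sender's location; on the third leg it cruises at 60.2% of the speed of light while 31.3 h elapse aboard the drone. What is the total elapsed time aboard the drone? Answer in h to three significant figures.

Leg 1: γ = 1/√(1 − 0.280²) = 25/24 ≈ 1.042; τ_1 = 23.0/1.042 = 22.08 h.
Leg 2: γ = 1/√(1 − 0.8967²) = 1/√0.1959 = 2.259; τ_2 = 20.2/2.259 = 8.941 h.
Leg 3: 31.3 h is already measured aboard the drone.
Total: 22.08 + 8.941 + 31.30 h.

τ = 62.3 h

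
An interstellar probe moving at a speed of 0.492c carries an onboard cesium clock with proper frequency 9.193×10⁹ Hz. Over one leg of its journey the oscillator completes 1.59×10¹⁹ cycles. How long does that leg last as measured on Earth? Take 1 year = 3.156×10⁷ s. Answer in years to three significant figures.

γ = 1/√(1 − 0.492²) = 1/√0.7579 = 1.149
Proper time for N cycles: τ = N/f = 1.59×10¹⁹/(9.193×10⁹) = 1.730×10⁹ s = 54.80 years.
Lab-frame duration Δt = γτ = 1.149 × 54.80 = 62.95 years.

Δt = 62.9 years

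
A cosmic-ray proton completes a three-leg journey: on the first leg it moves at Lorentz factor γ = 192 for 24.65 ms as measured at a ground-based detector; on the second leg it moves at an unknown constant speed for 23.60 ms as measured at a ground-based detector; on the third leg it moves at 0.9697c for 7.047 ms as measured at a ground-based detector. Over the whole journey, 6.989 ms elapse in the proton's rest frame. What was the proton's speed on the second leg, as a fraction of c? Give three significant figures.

Leg 1: γ = 192; τ_1 = 24.65/192.0 = 0.1284 ms.
Leg 2: speed unknown; τ_2 = 23.60/γ_2.
Leg 3: γ = 1/√(1 − 0.9697²) = 1/√0.05968 = 4.093; τ_3 = 7.047/4.093 = 1.722 ms.
Total proper time: 0.1284 + τ_2 + 1.722 = 6.989, so τ_2 = 6.989 − 1.850 = 5.139 ms.
γ_2 = 23.60/5.139 = 4.592; β = √(1 − 1/γ²) = √0.9526.

β = 0.976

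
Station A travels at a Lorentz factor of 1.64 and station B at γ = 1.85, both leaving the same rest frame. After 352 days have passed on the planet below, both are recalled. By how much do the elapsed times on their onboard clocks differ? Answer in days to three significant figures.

A: γ = 1.64; τ_A = 352/1.640 = 214.6 days.
B: γ = 1.85; τ_B = 352/1.850 = 190.3 days.

|τ_A − τ_B| = 24.4 days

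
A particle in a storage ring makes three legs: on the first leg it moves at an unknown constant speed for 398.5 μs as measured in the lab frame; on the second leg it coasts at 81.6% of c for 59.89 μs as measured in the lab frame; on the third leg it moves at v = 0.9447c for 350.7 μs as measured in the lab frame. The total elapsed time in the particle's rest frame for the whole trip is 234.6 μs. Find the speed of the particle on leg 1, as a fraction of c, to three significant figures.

Leg 1: speed unknown; τ_1 = 398.5/γ_1.
Leg 2: β = 0.816; γ = 1/√(1 − 0.816²) = 1/√0.3341 = 1.730; τ_2 = 59.89/1.730 = 34.62 μs.
Leg 3: γ = 1/√(1 − 0.9447²) = 1/√0.1075 = 3.049; τ_3 = 350.7/3.049 = 115.0 μs.
Total proper time: τ_1 + 34.62 + 115.0 = 234.6, so τ_1 = 234.6 − 149.6 = 84.97 μs.
γ_1 = 398.5/84.97 = 4.690; β = √(1 − 1/γ²) = √0.9545.

β = 0.977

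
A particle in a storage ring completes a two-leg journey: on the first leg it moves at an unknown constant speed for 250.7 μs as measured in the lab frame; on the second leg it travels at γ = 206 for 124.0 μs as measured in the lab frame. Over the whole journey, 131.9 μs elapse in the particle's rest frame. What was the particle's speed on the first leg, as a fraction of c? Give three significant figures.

Leg 1: speed unknown; τ_1 = 250.7/γ_1.
Leg 2: γ = 206; τ_2 = 124.0/206.0 = 0.6019 μs.
Total proper time: τ_1 + 0.6019 = 131.9, so τ_1 = 131.9 − 0.6019 = 131.3 μs.
γ_1 = 250.7/131.3 = 1.909; β = √(1 − 1/γ²) = √0.7257.

β = 0.852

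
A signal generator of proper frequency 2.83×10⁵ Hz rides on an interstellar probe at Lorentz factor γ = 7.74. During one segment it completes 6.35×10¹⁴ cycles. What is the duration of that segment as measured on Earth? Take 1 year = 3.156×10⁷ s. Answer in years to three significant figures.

Δt = 550 years

γ = 7.74
Proper time for N cycles: τ = N/f = 6.35×10¹⁴/(2.83×10⁵) = 2.244×10⁹ s = 71.10 years.
Lab-frame duration Δt = γτ = 7.740 × 71.10 = 550.3 years.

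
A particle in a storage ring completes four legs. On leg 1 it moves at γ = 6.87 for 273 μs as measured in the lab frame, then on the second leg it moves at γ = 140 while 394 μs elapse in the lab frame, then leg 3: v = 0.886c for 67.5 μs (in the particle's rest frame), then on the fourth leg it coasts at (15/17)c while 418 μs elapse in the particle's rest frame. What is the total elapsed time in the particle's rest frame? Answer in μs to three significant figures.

τ = 528 μs

Leg 1: γ = 6.87; τ_1 = 273/6.870 = 39.74 μs.
Leg 2: γ = 140; τ_2 = 394/140.0 = 2.814 μs.
Leg 3: 67.5 μs is already measured in the particle's rest frame.
Leg 4: 418 μs is already measured in the particle's rest frame.
Total: 39.74 + 2.814 + 67.50 + 418.0 μs.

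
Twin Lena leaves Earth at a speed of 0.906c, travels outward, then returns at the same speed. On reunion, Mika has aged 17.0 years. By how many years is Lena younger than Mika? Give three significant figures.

Δt − τ = 9.80 years

γ = 1/√(1 − 0.906²) = 1/√0.1792 = 2.363
Lena's elapsed proper time: τ = 17.0/2.363 = 7.196 years.
Age gap = Δt − τ = 17.0 − 7.196 years.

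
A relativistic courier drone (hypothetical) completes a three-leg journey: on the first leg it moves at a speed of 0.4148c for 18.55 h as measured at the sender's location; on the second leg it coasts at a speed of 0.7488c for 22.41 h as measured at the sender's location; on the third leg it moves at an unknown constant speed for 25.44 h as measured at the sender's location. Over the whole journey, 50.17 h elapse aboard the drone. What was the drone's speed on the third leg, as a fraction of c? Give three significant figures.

Leg 1: γ = 1/√(1 − 0.4148²) = 1/√0.8279 = 1.099; τ_1 = 18.55/1.099 = 16.88 h.
Leg 2: γ = 1/√(1 − 0.7488²) = 1/√0.4393 = 1.509; τ_2 = 22.41/1.509 = 14.85 h.
Leg 3: speed unknown; τ_3 = 25.44/γ_3.
Total proper time: 16.88 + 14.85 + τ_3 = 50.17, so τ_3 = 50.17 − 31.73 = 18.44 h.
γ_3 = 25.44/18.44 = 1.380; β = √(1 − 1/γ²) = √0.4747.

β = 0.689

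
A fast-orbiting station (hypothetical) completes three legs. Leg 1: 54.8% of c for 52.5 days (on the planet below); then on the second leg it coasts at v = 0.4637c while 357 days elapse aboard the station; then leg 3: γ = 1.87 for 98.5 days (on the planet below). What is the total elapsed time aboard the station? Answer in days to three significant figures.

τ = 454 days

Leg 1: β = 0.548; γ = 1/√(1 − 0.548²) = 1/√0.6997 = 1.195; τ_1 = 52.5/1.195 = 43.92 days.
Leg 2: 357 days is already measured aboard the station.
Leg 3: γ = 1.87; τ_3 = 98.5/1.870 = 52.67 days.
Total: 43.92 + 357.0 + 52.67 days.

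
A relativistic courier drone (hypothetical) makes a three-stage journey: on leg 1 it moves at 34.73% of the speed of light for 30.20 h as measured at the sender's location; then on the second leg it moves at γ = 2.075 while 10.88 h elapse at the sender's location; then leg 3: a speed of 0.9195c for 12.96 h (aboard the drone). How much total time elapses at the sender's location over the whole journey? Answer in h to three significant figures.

Δt = 74.0 h

Leg 1: 30.20 h is already measured at the sender's location.
Leg 2: 10.88 h is already measured at the sender's location.
Leg 3: γ = 1/√(1 − 0.9195²) = 1/√0.1545 = 2.544; Δt_3 = 2.544 × 12.96 = 32.97 h.
Total: 30.20 + 10.88 + 32.97 h.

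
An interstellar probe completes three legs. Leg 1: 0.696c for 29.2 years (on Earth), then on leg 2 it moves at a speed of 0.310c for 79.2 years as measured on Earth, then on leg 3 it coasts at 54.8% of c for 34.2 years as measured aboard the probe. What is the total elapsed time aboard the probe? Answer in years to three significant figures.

τ = 130 years

Leg 1: γ = 1/√(1 − 0.696²) = 1/√0.5156 = 1.393; τ_1 = 29.2/1.393 = 20.97 years.
Leg 2: γ = 1/√(1 − 0.310²) = 1/√0.9039 = 1.052; τ_2 = 79.2/1.052 = 75.30 years.
Leg 3: 34.2 years is already measured aboard the probe.
Total: 20.97 + 75.30 + 34.20 years.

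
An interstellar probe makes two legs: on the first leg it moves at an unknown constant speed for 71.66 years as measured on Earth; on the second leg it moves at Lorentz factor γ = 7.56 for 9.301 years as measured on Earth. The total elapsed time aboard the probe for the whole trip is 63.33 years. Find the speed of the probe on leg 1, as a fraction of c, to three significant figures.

β = 0.499

Leg 1: speed unknown; τ_1 = 71.66/γ_1.
Leg 2: γ = 7.56; τ_2 = 9.301/7.560 = 1.230 years.
Total proper time: τ_1 + 1.230 = 63.33, so τ_1 = 63.33 − 1.230 = 62.10 years.
γ_1 = 71.66/62.10 = 1.154; β = √(1 − 1/γ²) = √0.2490.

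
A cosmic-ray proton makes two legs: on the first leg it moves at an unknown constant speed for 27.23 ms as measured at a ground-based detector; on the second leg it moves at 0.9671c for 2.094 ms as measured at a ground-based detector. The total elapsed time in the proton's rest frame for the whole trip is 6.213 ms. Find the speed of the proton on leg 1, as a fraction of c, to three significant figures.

β = 0.978

Leg 1: speed unknown; τ_1 = 27.23/γ_1.
Leg 2: γ = 1/√(1 − 0.9671²) = 1/√0.06472 = 3.931; τ_2 = 2.094/3.931 = 0.5327 ms.
Total proper time: τ_1 + 0.5327 = 6.213, so τ_1 = 6.213 − 0.5327 = 5.680 ms.
γ_1 = 27.23/5.680 = 4.794; β = √(1 − 1/γ²) = √0.9565.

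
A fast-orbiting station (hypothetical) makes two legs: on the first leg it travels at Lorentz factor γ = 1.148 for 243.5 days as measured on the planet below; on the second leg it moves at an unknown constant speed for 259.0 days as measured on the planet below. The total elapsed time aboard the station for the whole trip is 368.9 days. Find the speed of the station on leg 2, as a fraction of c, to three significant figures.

Leg 1: γ = 1.148; τ_1 = 243.5/1.148 = 212.1 days.
Leg 2: speed unknown; τ_2 = 259.0/γ_2.
Total proper time: 212.1 + τ_2 = 368.9, so τ_2 = 368.9 − 212.1 = 156.8 days.
γ_2 = 259.0/156.8 = 1.652; β = √(1 − 1/γ²) = √0.6335.

β = 0.796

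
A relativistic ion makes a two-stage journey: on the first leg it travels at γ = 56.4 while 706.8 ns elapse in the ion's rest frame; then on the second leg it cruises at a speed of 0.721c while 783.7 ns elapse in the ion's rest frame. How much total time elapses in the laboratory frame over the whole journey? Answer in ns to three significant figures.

Δt = 4.10×10⁴ ns

Leg 1: γ = 56.4; Δt_1 = 56.40 × 706.8 = 3.986×10⁴ ns.
Leg 2: γ = 1/√(1 − 0.721²) = 1/√0.4802 = 1.443; Δt_2 = 1.443 × 783.7 = 1131 ns.
Total: 3.986×10⁴ + 1131 ns.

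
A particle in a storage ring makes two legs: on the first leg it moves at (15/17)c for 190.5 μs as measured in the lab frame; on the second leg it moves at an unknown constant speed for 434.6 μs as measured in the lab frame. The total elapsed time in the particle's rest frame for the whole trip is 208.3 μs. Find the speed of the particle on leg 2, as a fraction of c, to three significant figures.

Leg 1: γ = 1/√(1 − (15/17)²) = 17/8 = 2.125; τ_1 = 190.5/2.125 = 89.65 μs.
Leg 2: speed unknown; τ_2 = 434.6/γ_2.
Total proper time: 89.65 + τ_2 = 208.3, so τ_2 = 208.3 − 89.65 = 118.7 μs.
γ_2 = 434.6/118.7 = 3.663; β = √(1 − 1/γ²) = √0.9255.

β = 0.962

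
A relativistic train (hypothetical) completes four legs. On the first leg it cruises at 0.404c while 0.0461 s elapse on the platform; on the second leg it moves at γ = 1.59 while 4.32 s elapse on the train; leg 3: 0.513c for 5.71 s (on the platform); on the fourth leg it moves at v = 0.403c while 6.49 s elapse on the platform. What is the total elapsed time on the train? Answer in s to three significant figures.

τ = 15.2 s

Leg 1: γ = 1/√(1 − 0.404²) = 1/√0.8368 = 1.093; τ_1 = 0.0461/1.093 = 0.04217 s.
Leg 2: 4.32 s is already measured on the train.
Leg 3: γ = 1/√(1 − 0.513²) = 1/√0.7368 = 1.165; τ_3 = 5.71/1.165 = 4.901 s.
Leg 4: γ = 1/√(1 − 0.403²) = 1/√0.8376 = 1.093; τ_4 = 6.49/1.093 = 5.940 s.
Total: 0.04217 + 4.320 + 4.901 + 5.940 s.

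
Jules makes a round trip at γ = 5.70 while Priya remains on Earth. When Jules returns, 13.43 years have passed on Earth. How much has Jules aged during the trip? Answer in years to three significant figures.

τ = 2.36 years

γ = 5.70
Jules's clock measures proper time along the trip: τ = Δt/γ = 13.43/5.700 years.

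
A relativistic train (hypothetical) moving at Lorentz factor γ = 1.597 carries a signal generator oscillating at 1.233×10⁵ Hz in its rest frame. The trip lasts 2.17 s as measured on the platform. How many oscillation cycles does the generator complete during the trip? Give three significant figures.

γ = 1.597
The oscillator's own cycle count is N = f × τ where τ is the proper time on the train. τ = Δt/γ = 2.17/1.597 = 1.359 s = 1.359×10⁰ s.
N = 1.233×10⁵ × 1.359×10⁰ = 1.675×10⁵.

N = 1.68×10⁵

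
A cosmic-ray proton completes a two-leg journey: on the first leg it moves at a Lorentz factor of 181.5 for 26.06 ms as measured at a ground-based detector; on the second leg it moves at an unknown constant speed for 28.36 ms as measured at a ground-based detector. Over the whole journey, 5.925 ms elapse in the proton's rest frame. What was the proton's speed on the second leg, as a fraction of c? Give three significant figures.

Leg 1: γ = 181.5; τ_1 = 26.06/181.5 = 0.1436 ms.
Leg 2: speed unknown; τ_2 = 28.36/γ_2.
Total proper time: 0.1436 + τ_2 = 5.925, so τ_2 = 5.925 − 0.1436 = 5.781 ms.
γ_2 = 28.36/5.781 = 4.905; β = √(1 − 1/γ²) = √0.9584.

β = 0.979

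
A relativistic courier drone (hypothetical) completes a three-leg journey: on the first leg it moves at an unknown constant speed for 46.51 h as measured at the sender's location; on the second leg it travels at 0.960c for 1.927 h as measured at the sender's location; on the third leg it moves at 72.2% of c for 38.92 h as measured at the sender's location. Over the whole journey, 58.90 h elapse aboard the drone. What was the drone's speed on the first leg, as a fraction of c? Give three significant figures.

β = 0.737

Leg 1: speed unknown; τ_1 = 46.51/γ_1.
Leg 2: γ = 1/√(1 − 0.960²) = 25/7 ≈ 3.571; τ_2 = 1.927/3.571 = 0.5396 h.
Leg 3: β = 0.722; γ = 1/√(1 − 0.722²) = 1/√0.4787 = 1.445; τ_3 = 38.92/1.445 = 26.93 h.
Total proper time: τ_1 + 0.5396 + 26.93 = 58.90, so τ_1 = 58.90 − 27.47 = 31.43 h.
γ_1 = 46.51/31.43 = 1.480; β = √(1 − 1/γ²) = √0.5433.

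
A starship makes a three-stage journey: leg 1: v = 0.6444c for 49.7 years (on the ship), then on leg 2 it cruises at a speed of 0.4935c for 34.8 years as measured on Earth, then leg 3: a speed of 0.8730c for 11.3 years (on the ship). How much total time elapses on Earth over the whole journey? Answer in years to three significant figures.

Leg 1: γ = 1/√(1 − 0.6444²) = 1/√0.5847 = 1.308; Δt_1 = 1.308 × 49.7 = 64.99 years.
Leg 2: 34.8 years is already measured on Earth.
Leg 3: γ = 1/√(1 − 0.8730²) = 1/√0.2379 = 2.050; Δt_3 = 2.050 × 11.3 = 23.17 years.
Total: 64.99 + 34.80 + 23.17 years.

Δt = 123 years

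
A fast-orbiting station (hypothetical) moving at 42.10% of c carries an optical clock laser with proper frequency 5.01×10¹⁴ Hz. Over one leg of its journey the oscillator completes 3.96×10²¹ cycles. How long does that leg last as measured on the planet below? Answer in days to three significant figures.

β = 0.4210; γ = 1/√(1 − 0.4210²) = 1/√0.8228 = 1.102
Proper time for N cycles: τ = N/f = 3.96×10²¹/(5.01×10¹⁴) = 7.904×10⁶ s = 91.48 days.
Lab-frame duration Δt = γτ = 1.102 × 91.48 = 100.9 days.

Δt = 101 days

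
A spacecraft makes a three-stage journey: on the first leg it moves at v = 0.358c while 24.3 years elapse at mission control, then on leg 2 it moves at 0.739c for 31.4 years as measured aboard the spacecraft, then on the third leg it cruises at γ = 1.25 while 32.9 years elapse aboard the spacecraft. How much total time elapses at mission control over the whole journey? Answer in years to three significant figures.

Leg 1: 24.3 years is already measured at mission control.
Leg 2: γ = 1/√(1 − 0.739²) = 1/√0.4539 = 1.484; Δt_2 = 1.484 × 31.4 = 46.61 years.
Leg 3: γ = 1.25; Δt_3 = 1.250 × 32.9 = 41.12 years.
Total: 24.30 + 46.61 + 41.12 years.

Δt = 112 years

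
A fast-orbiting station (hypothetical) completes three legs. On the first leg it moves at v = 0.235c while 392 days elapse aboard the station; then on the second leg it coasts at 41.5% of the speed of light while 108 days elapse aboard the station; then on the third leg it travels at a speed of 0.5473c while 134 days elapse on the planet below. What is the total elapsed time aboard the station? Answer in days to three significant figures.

τ = 612 days

Leg 1: 392 days is already measured aboard the station.
Leg 2: 108 days is already measured aboard the station.
Leg 3: γ = 1/√(1 − 0.5473²) = 1/√0.7005 = 1.195; τ_3 = 134/1.195 = 112.1 days.
Total: 392.0 + 108.0 + 112.1 days.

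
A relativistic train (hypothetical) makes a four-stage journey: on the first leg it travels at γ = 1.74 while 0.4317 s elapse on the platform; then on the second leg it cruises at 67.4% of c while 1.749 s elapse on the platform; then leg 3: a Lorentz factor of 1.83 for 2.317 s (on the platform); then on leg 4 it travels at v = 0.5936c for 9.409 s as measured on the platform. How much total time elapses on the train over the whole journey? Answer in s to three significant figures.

τ = 10.4 s

Leg 1: γ = 1.74; τ_1 = 0.4317/1.740 = 0.2481 s.
Leg 2: β = 0.674; γ = 1/√(1 − 0.674²) = 1/√0.5457 = 1.354; τ_2 = 1.749/1.354 = 1.292 s.
Leg 3: γ = 1.83; τ_3 = 2.317/1.830 = 1.266 s.
Leg 4: γ = 1/√(1 − 0.5936²) = 1/√0.6476 = 1.243; τ_4 = 9.409/1.243 = 7.572 s.
Total: 0.2481 + 1.292 + 1.266 + 7.572 s.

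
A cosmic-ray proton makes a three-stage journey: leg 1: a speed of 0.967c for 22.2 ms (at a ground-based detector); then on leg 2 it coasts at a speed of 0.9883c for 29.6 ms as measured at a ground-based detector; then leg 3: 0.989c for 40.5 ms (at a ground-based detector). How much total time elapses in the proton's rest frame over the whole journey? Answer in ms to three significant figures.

Leg 1: γ = 1/√(1 − 0.967²) = 1/√0.06491 = 3.925; τ_1 = 22.2/3.925 = 5.656 ms.
Leg 2: γ = 1/√(1 − 0.9883²) = 1/√0.02326 = 6.556; τ_2 = 29.6/6.556 = 4.515 ms.
Leg 3: γ = 1/√(1 − 0.989²) = 1/√0.02188 = 6.761; τ_3 = 40.5/6.761 = 5.991 ms.
Total: 5.656 + 4.515 + 5.991 ms.

τ = 16.2 ms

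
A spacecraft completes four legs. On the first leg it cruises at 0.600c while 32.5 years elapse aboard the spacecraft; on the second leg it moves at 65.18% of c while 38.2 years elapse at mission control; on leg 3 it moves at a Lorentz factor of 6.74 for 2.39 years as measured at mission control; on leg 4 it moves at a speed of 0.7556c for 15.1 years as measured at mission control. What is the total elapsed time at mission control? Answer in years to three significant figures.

Δt = 96.3 years

Leg 1: γ = 1/√(1 − 0.600²) = 5/4 = 1.250; Δt_1 = 1.250 × 32.5 = 40.62 years.
Leg 2: 38.2 years is already measured at mission control.
Leg 3: 2.39 years is already measured at mission control.
Leg 4: 15.1 years is already measured at mission control.
Total: 40.62 + 38.20 + 2.390 + 15.10 years.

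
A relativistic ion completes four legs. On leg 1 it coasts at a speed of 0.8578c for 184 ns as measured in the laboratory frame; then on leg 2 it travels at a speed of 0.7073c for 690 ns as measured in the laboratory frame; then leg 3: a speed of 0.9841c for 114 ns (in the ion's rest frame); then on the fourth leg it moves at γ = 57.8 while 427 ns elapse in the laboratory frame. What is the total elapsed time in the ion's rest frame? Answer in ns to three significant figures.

Leg 1: γ = 1/√(1 − 0.8578²) = 1/√0.2642 = 1.946; τ_1 = 184/1.946 = 94.57 ns.
Leg 2: γ = 1/√(1 − 0.7073²) = 1/√0.4997 = 1.415; τ_2 = 690/1.415 = 487.8 ns.
Leg 3: 114 ns is already measured in the ion's rest frame.
Leg 4: γ = 57.8; τ_4 = 427/57.80 = 7.388 ns.
Total: 94.57 + 487.8 + 114.0 + 7.388 ns.

τ = 704 ns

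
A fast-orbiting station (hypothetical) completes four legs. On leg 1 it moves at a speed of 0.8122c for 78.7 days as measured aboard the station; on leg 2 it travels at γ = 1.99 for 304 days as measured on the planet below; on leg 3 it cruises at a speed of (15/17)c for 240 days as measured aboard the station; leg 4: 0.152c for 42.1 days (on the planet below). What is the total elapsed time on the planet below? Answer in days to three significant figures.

Leg 1: γ = 1/√(1 − 0.8122²) = 1/√0.3403 = 1.714; Δt_1 = 1.714 × 78.7 = 134.9 days.
Leg 2: 304 days is already measured on the planet below.
Leg 3: γ = 1/√(1 − (15/17)²) = 17/8 = 2.125; Δt_3 = 2.125 × 240 = 510.0 days.
Leg 4: 42.1 days is already measured on the planet below.
Total: 134.9 + 304.0 + 510.0 + 42.10 days.

Δt = 991 days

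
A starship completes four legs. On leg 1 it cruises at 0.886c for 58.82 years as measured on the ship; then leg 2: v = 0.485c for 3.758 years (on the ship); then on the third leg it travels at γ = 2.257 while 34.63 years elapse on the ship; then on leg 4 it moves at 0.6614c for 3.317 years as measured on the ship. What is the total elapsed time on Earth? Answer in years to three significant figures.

Δt = 214 years

Leg 1: γ = 1/√(1 − 0.886²) = 1/√0.2150 = 2.157; Δt_1 = 2.157 × 58.82 = 126.9 years.
Leg 2: γ = 1/√(1 − 0.485²) = 1/√0.7648 = 1.143; Δt_2 = 1.143 × 3.758 = 4.297 years.
Leg 3: γ = 2.257; Δt_3 = 2.257 × 34.63 = 78.16 years.
Leg 4: γ = 1/√(1 − 0.6614²) = 1/√0.5626 = 1.333; Δt_4 = 1.333 × 3.317 = 4.422 years.
Total: 126.9 + 4.297 + 78.16 + 4.422 years.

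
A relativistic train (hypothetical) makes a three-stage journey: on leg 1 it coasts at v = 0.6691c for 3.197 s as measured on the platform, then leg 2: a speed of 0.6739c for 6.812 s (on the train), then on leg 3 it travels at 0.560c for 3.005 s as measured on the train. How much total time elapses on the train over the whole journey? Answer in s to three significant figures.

τ = 12.2 s

Leg 1: γ = 1/√(1 − 0.6691²) = 1/√0.5523 = 1.346; τ_1 = 3.197/1.346 = 2.376 s.
Leg 2: 6.812 s is already measured on the train.
Leg 3: 3.005 s is already measured on the train.
Total: 2.376 + 6.812 + 3.005 s.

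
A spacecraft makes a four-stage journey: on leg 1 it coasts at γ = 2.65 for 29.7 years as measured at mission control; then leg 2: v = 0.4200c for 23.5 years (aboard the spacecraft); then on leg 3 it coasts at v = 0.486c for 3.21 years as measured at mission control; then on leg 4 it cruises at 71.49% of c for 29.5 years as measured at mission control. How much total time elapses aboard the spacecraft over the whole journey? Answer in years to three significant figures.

τ = 58.1 years

Leg 1: γ = 2.65; τ_1 = 29.7/2.650 = 11.21 years.
Leg 2: 23.5 years is already measured aboard the spacecraft.
Leg 3: γ = 1/√(1 − 0.486²) = 1/√0.7638 = 1.144; τ_3 = 3.21/1.144 = 2.805 years.
Leg 4: β = 0.7149; γ = 1/√(1 − 0.7149²) = 1/√0.4889 = 1.430; τ_4 = 29.5/1.430 = 20.63 years.
Total: 11.21 + 23.50 + 2.805 + 20.63 years.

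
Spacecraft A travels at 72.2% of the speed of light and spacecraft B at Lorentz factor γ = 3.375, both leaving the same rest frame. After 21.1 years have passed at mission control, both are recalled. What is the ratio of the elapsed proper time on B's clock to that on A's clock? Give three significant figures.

A: β = 0.722; γ = 1/√(1 − 0.722²) = 1/√0.4787 = 1.445. B: γ = 3.375.
τ_A/τ_B = γ_B/γ_A = 3.375/1.445 = 2.335, so τ_B/τ_A = 0.4282.

τ_B/τ_A = 0.428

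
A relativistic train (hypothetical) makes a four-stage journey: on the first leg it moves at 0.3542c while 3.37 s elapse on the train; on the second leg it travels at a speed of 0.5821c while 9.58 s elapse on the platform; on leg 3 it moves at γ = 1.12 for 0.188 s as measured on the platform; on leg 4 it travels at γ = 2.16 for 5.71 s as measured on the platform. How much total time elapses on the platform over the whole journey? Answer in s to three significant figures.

Δt = 19.1 s

Leg 1: γ = 1/√(1 − 0.3542²) = 1/√0.8745 = 1.069; Δt_1 = 1.069 × 3.37 = 3.604 s.
Leg 2: 9.58 s is already measured on the platform.
Leg 3: 0.188 s is already measured on the platform.
Leg 4: 5.71 s is already measured on the platform.
Total: 3.604 + 9.580 + 0.1880 + 5.710 s.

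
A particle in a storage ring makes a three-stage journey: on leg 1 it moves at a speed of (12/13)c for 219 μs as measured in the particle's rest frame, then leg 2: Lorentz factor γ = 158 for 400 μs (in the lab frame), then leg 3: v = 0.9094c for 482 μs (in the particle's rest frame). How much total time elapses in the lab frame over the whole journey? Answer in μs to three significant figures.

Δt = 2130 μs

Leg 1: γ = 1/√(1 − (12/13)²) = 13/5 = 2.600; Δt_1 = 2.600 × 219 = 569.4 μs.
Leg 2: 400 μs is already measured in the lab frame.
Leg 3: γ = 1/√(1 − 0.9094²) = 1/√0.1730 = 2.404; Δt_3 = 2.404 × 482 = 1159 μs.
Total: 569.4 + 400.0 + 1159 μs.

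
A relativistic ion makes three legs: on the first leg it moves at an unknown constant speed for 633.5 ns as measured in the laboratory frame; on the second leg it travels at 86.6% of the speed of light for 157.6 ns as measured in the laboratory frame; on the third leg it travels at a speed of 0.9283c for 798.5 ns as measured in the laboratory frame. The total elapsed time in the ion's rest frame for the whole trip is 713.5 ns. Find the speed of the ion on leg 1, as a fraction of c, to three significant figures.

Leg 1: speed unknown; τ_1 = 633.5/γ_1.
Leg 2: β = 0.866; γ = 1/√(1 − 0.866²) = 1/√0.2500 = 2.000; τ_2 = 157.6/2.000 = 78.81 ns.
Leg 3: γ = 1/√(1 − 0.9283²) = 1/√0.1383 = 2.689; τ_3 = 798.5/2.689 = 296.9 ns.
Total proper time: τ_1 + 78.81 + 296.9 = 713.5, so τ_1 = 713.5 − 375.7 = 337.8 ns.
γ_1 = 633.5/337.8 = 1.875; β = √(1 − 1/γ²) = √0.7157.

β = 0.846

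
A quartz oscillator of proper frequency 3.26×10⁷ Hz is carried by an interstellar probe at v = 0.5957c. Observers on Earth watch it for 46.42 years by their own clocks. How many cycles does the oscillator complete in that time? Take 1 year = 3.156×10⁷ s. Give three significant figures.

N = 3.84×10¹⁶

γ = 1/√(1 − 0.5957²) = 1/√0.6451 = 1.245
During 46.42 years of lab time, the oscillator's proper time advances by τ = Δt/γ = 46.42/1.245 = 37.28 years = 1.177×10⁹ s.
N = f × τ = 3.26×10⁷ × 1.177×10⁹ = 3.836×10¹⁶.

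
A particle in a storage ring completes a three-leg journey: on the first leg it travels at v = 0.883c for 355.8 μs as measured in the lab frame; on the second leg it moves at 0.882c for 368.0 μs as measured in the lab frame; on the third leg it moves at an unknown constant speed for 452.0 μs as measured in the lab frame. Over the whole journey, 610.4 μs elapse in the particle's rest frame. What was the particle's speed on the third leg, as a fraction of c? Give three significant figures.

β = 0.802

Leg 1: γ = 1/√(1 − 0.883²) = 1/√0.2203 = 2.131; τ_1 = 355.8/2.131 = 167.0 μs.
Leg 2: γ = 1/√(1 − 0.882²) = 1/√0.2221 = 2.122; τ_2 = 368.0/2.122 = 173.4 μs.
Leg 3: speed unknown; τ_3 = 452.0/γ_3.
Total proper time: 167.0 + 173.4 + τ_3 = 610.4, so τ_3 = 610.4 − 340.4 = 270.0 μs.
γ_3 = 452.0/270.0 = 1.674; β = √(1 − 1/γ²) = √0.6432.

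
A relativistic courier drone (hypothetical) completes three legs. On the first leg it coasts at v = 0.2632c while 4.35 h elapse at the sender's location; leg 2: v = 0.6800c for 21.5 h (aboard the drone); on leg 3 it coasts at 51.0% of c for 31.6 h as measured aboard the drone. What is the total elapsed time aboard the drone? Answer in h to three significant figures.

Leg 1: γ = 1/√(1 − 0.2632²) = 1/√0.9307 = 1.037; τ_1 = 4.35/1.037 = 4.197 h.
Leg 2: 21.5 h is already measured aboard the drone.
Leg 3: 31.6 h is already measured aboard the drone.
Total: 4.197 + 21.50 + 31.60 h.

τ = 57.3 h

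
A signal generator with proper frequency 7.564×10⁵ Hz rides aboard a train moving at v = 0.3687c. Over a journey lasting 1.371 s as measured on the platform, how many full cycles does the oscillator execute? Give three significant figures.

N = 9.64×10⁵

γ = 1/√(1 − 0.3687²) = 1/√0.8641 = 1.076
The oscillator's own cycle count is N = f × τ where τ is the proper time on the train. τ = Δt/γ = 1.371/1.076 = 1.274 s = 1.274×10⁰ s.
N = 7.564×10⁵ × 1.274×10⁰ = 9.640×10⁵.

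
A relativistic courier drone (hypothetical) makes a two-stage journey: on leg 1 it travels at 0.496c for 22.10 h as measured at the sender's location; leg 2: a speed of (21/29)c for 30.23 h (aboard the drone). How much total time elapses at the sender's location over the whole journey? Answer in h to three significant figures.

Δt = 65.9 h

Leg 1: 22.10 h is already measured at the sender's location.
Leg 2: γ = 1/√(1 − (21/29)²) = 29/20 = 1.450; Δt_2 = 1.450 × 30.23 = 43.83 h.
Total: 22.10 + 43.83 h.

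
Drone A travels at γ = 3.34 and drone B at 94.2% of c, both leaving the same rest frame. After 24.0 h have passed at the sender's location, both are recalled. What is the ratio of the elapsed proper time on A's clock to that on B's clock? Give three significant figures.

τ_A/τ_B = 0.892

A: γ = 3.34. B: β = 0.942; γ = 1/√(1 − 0.942²) = 1/√0.1126 = 2.980.
τ_A/τ_B = γ_B/γ_A = 2.980/3.340 = 0.8921, so τ_A/τ_B = 0.8921.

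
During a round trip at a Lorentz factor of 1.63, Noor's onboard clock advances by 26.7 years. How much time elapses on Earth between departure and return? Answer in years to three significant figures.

Δt = 43.5 years

γ = 1.63
Earth-frame duration is the dilated interval: Δt = γτ = 1.630 × 26.7 years.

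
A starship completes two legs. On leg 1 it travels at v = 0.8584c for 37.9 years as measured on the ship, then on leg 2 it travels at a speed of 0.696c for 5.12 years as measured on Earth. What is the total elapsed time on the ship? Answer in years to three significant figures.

Leg 1: 37.9 years is already measured on the ship.
Leg 2: γ = 1/√(1 − 0.696²) = 1/√0.5156 = 1.393; τ_2 = 5.12/1.393 = 3.676 years.
Total: 37.90 + 3.676 years.

τ = 41.6 years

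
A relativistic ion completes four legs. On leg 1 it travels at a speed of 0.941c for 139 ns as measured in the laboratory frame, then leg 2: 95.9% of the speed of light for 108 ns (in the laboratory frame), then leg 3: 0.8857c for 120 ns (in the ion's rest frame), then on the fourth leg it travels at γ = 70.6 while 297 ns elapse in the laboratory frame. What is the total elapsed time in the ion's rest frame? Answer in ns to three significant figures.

τ = 202 ns

Leg 1: γ = 1/√(1 − 0.941²) = 1/√0.1145 = 2.955; τ_1 = 139/2.955 = 47.04 ns.
Leg 2: β = 0.959; γ = 1/√(1 − 0.959²) = 1/√0.08032 = 3.529; τ_2 = 108/3.529 = 30.61 ns.
Leg 3: 120 ns is already measured in the ion's rest frame.
Leg 4: γ = 70.6; τ_4 = 297/70.60 = 4.207 ns.
Total: 47.04 + 30.61 + 120.0 + 4.207 ns.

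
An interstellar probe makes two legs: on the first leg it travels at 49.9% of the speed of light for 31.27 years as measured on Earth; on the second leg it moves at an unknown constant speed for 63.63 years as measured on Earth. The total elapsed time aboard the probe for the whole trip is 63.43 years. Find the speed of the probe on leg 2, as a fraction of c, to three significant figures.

Leg 1: β = 0.499; γ = 1/√(1 − 0.499²) = 1/√0.7510 = 1.154; τ_1 = 31.27/1.154 = 27.10 years.
Leg 2: speed unknown; τ_2 = 63.63/γ_2.
Total proper time: 27.10 + τ_2 = 63.43, so τ_2 = 63.43 − 27.10 = 36.33 years.
γ_2 = 63.63/36.33 = 1.751; β = √(1 − 1/γ²) = √0.6740.

β = 0.821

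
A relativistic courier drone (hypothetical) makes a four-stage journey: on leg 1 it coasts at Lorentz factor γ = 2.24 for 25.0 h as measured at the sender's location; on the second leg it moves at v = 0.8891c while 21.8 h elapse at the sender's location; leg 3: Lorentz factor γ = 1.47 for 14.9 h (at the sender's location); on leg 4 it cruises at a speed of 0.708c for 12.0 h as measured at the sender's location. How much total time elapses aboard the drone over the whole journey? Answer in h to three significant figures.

τ = 39.7 h

Leg 1: γ = 2.24; τ_1 = 25.0/2.240 = 11.16 h.
Leg 2: γ = 1/√(1 − 0.8891²) = 1/√0.2095 = 2.185; τ_2 = 21.8/2.185 = 9.978 h.
Leg 3: γ = 1.47; τ_3 = 14.9/1.470 = 10.14 h.
Leg 4: γ = 1/√(1 − 0.708²) = 1/√0.4987 = 1.416; τ_4 = 12.0/1.416 = 8.475 h.
Total: 11.16 + 9.978 + 10.14 + 8.475 h.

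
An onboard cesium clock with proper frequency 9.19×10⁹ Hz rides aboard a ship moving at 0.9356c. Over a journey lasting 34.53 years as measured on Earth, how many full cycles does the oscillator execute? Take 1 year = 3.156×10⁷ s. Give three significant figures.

N = 3.54×10¹⁸

γ = 1/√(1 − 0.9356²) = 1/√0.1247 = 2.832
The oscillator's own cycle count is N = f × τ where τ is the proper time on the ship. τ = Δt/γ = 34.53/2.832 = 12.19 years = 3.848×10⁸ s.
N = 9.19×10⁹ × 3.848×10⁸ = 3.536×10¹⁸.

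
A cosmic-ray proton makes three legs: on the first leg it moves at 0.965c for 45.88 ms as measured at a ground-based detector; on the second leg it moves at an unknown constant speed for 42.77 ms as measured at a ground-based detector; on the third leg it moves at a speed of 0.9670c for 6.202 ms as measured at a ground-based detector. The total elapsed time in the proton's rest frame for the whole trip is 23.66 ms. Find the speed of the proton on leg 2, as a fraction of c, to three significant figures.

β = 0.972

Leg 1: γ = 1/√(1 − 0.965²) = 1/√0.06878 = 3.813; τ_1 = 45.88/3.813 = 12.03 ms.
Leg 2: speed unknown; τ_2 = 42.77/γ_2.
Leg 3: γ = 1/√(1 − 0.9670²) = 1/√0.06491 = 3.925; τ_3 = 6.202/3.925 = 1.580 ms.
Total proper time: 12.03 + τ_2 + 1.580 = 23.66, so τ_2 = 23.66 − 13.61 = 10.05 ms.
γ_2 = 42.77/10.05 = 4.257; β = √(1 − 1/γ²) = √0.9448.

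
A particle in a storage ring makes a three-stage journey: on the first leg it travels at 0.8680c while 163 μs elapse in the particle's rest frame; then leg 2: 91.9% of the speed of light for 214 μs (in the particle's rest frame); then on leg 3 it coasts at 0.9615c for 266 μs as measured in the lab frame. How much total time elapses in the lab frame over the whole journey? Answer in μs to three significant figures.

Δt = 1140 μs

Leg 1: γ = 1/√(1 − 0.8680²) = 1/√0.2466 = 2.014; Δt_1 = 2.014 × 163 = 328.3 μs.
Leg 2: β = 0.919; γ = 1/√(1 − 0.919²) = 1/√0.1554 = 2.536; Δt_2 = 2.536 × 214 = 542.8 μs.
Leg 3: 266 μs is already measured in the lab frame.
Total: 328.3 + 542.8 + 266.0 μs.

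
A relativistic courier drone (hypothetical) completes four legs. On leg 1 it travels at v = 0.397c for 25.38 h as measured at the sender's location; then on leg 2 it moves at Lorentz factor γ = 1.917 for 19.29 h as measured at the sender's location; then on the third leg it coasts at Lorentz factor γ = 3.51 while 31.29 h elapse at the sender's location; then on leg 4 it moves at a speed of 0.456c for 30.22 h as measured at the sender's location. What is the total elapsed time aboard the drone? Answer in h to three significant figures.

Leg 1: γ = 1/√(1 − 0.397²) = 1/√0.8424 = 1.090; τ_1 = 25.38/1.090 = 23.29 h.
Leg 2: γ = 1.917; τ_2 = 19.29/1.917 = 10.06 h.
Leg 3: γ = 3.51; τ_3 = 31.29/3.510 = 8.915 h.
Leg 4: γ = 1/√(1 − 0.456²) = 1/√0.7921 = 1.124; τ_4 = 30.22/1.124 = 26.90 h.
Total: 23.29 + 10.06 + 8.915 + 26.90 h.

τ = 69.2 h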